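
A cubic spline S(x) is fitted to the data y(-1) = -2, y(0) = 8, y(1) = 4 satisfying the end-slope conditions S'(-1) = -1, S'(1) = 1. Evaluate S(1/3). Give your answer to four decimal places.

Let M_i = S''(x_i). Step sizes h_i = 1, 1; slopes of the chords Δ_i = (y_(i+1) - y_i)/h_i = 10, -4.
  1·M_0 + 4·M_1 + 1·M_2 = 6(Δ_1 - Δ_0) = -84
Clamped end conditions give two more equations: 2h_0·M_0 + h_0·M_1 = 6(Δ_0 - S'(-1)) = 66 and h_1·M_1 + 2h_1·M_2 = 6(S'(1) - Δ_1) = 30.
Solving: M_0 = 55, M_1 = -44, M_2 = 37.
On [0, 1], S(x) = 8 + 9/2·x - 22·x² + 27/2·x³.
With x = 1/3: S(1/3) = 68/9.

7.5556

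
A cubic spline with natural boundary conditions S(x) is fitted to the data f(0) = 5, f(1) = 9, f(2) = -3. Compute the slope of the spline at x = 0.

With m_i denoting the second derivative at x_i, h_i = 1, 1, and Δ_i = (y_(i+1) − y_i)/h_i = 4, -12:
  1·m_0 + 4·m_1 + 1·m_2 = 6(Δ_1 - Δ_0) = -96
Natural end conditions: m_0 = m_2 = 0.
Solving the tridiagonal system: m_0 = 0, m_1 = -24, m_2 = 0.
On [0, 1], S'(x) = b_0 + 2c_0·x + 3d_0·x² with b_0 = Δ_0 - h_0(2m_0 + m_1)/6 = 8, c_0 = m_0/2 = 0, d_0 = (m_1 - m_0)/(6h_0) = -4. So S'(0) = 8.

8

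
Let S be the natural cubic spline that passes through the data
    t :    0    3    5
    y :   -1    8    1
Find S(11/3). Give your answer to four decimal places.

With m_i denoting the second derivative at x_i, h_i = 3, 2, and Δ_i = (y_(i+1) − y_i)/h_i = 3, -7/2:
  3·m_0 + 10·m_1 + 2·m_2 = 6(Δ_1 - Δ_0) = -39
Natural end conditions: m_0 = m_2 = 0.
Solving the tridiagonal system: m_0 = 0, m_1 = -39/10, m_2 = 0.
On [3, 5], S(t) = 8 - 9/10·(t - 3) - 39/20·(t - 3)² + 13/40·(t - 3)³.
With (t - 3) = 2/3: S(11/3) = 179/27.

6.6296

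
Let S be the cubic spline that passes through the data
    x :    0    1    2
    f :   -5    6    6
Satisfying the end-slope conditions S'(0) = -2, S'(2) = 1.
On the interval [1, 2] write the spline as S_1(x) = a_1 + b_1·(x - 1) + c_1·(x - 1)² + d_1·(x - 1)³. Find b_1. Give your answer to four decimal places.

Let m_i = S''(x_i). Step sizes h_i = 1, 1; slopes of the chords Δ_i = (y_(i+1) - y_i)/h_i = 11, 0.
  1·m_0 + 4·m_1 + 1·m_2 = 6(Δ_1 - Δ_0) = -66
Clamped end conditions give two more equations: 2h_0·m_0 + h_0·m_1 = 6(Δ_0 - S'(0)) = 78 and h_1·m_1 + 2h_1·m_2 = 6(S'(2) - Δ_1) = 6.
Solving: m_0 = 57, m_1 = -36, m_2 = 21.
On [1, 2], with S_1(x) = a_1 + b_1·(x - 1) + c_1·(x - 1)² + d_1·(x - 1)³: c_1 = m_1/2 = -18, d_1 = (m_2 - m_1)/(6h_1) = 19/2, b_1 = Δ_1 - h_1(2m_1 + m_2)/6 = 17/2.

8.5000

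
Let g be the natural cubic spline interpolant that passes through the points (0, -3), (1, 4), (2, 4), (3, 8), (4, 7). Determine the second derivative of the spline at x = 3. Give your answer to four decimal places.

Write σ_i for g''(x_i). With h_i = 1, 1, 1, 1 and divided differences Δ_i = 7, 0, 4, -1, the continuity of g' gives the tridiagonal system
  1·σ_0 + 4·σ_1 + 1·σ_2 = 6(Δ_1 - Δ_0) = -42
  1·σ_1 + 4·σ_2 + 1·σ_3 = 6(Δ_2 - Δ_1) = 24
  1·σ_2 + 4·σ_3 + 1·σ_4 = 6(Δ_3 - Δ_2) = -30
Natural end conditions: σ_0 = σ_4 = 0.
Hence σ_0 = 0, σ_1 = -27/2, σ_2 = 12, σ_3 = -21/2, σ_4 = 0.

-10.5000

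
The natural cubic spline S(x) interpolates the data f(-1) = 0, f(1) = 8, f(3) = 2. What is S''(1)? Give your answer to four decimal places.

-5.2500

Put M_i = S'' at the i-th knot. Here h = (2, 2) and Δ = (4, -3), so the interior equations h_(i-1)·M_(i-1) + 2(h_(i-1)+h_i)·M_i + h_i·M_(i+1) = 6(Δ_i − Δ_(i-1)) read
  2·M_0 + 8·M_1 + 2·M_2 = 6(Δ_1 - Δ_0) = -42
Natural end conditions: M_0 = M_2 = 0.
Solving: M_0 = 0, M_1 = -21/4, M_2 = 0.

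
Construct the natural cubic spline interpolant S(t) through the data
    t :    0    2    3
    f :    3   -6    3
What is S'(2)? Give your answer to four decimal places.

4.5000

Let m_i = S''(x_i). Step sizes h_i = 2, 1; slopes of the chords Δ_i = (y_(i+1) - y_i)/h_i = -9/2, 9.
  2·m_0 + 6·m_1 + 1·m_2 = 6(Δ_1 - Δ_0) = 81
Natural end conditions: m_0 = m_2 = 0.
Solving the tridiagonal system: m_0 = 0, m_1 = 27/2, m_2 = 0.
On [2, 3], S'(t) = b_1 + 2c_1·(t - 2) + 3d_1·(t - 2)² with b_1 = Δ_1 - h_1(2m_1 + m_2)/6 = 9/2, c_1 = m_1/2 = 27/4, d_1 = (m_2 - m_1)/(6h_1) = -9/4. So S'(2) = 9/2.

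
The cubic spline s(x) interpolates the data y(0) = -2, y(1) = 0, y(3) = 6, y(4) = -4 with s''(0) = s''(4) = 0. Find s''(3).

-15

With m_i denoting the second derivative at x_i, h_i = 1, 2, 1, and Δ_i = (y_(i+1) − y_i)/h_i = 2, 3, -10:
  1·m_0 + 6·m_1 + 2·m_2 = 6(Δ_1 - Δ_0) = 6
  2·m_1 + 6·m_2 + 1·m_3 = 6(Δ_2 - Δ_1) = -78
Natural end conditions: m_0 = m_3 = 0.
Solving: m_0 = 0, m_1 = 6, m_2 = -15, m_3 = 0.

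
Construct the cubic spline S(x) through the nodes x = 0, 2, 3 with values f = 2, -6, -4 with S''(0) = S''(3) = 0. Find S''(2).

Let M_i = S''(x_i). Step sizes h_i = 2, 1; slopes of the chords Δ_i = (y_(i+1) - y_i)/h_i = -4, 2.
  2·M_0 + 6·M_1 + 1·M_2 = 6(Δ_1 - Δ_0) = 36
Natural end conditions: M_0 = M_2 = 0.
Solving: M_0 = 0, M_1 = 6, M_2 = 0.

6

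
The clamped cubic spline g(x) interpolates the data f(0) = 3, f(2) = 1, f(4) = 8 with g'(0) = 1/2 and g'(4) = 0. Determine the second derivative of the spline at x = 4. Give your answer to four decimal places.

-8.7500

Write m_i for g''(x_i). With h_i = 2, 2 and divided differences Δ_i = -1, 7/2, the continuity of g' gives the tridiagonal system
  2·m_0 + 8·m_1 + 2·m_2 = 6(Δ_1 - Δ_0) = 27
Clamped end conditions give two more equations: 2h_0·m_0 + h_0·m_1 = 6(Δ_0 - g'(0)) = -9 and h_1·m_1 + 2h_1·m_2 = 6(g'(4) - Δ_1) = -21.
Solving the tridiagonal system: m_0 = -23/4, m_1 = 7, m_2 = -35/4.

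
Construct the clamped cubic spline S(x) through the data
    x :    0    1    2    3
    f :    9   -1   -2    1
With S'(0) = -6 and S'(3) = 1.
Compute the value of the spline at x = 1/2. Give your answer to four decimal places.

4.1917

Write m_i for S''(x_i). With h_i = 1, 1, 1 and divided differences Δ_i = -10, -1, 3, the continuity of S' gives the tridiagonal system
  1·m_0 + 4·m_1 + 1·m_2 = 6(Δ_1 - Δ_0) = 54
  1·m_1 + 4·m_2 + 1·m_3 = 6(Δ_2 - Δ_1) = 24
Clamped end conditions give two more equations: 2h_0·m_0 + h_0·m_1 = 6(Δ_0 - S'(0)) = -24 and h_2·m_2 + 2h_2·m_3 = 6(S'(3) - Δ_2) = -12.
Hence m_0 = -314/15, m_1 = 268/15, m_2 = 52/15, m_3 = -116/15.
On [0, 1], S(x) = 9 - 6·x - 157/15·x² + 97/15·x³.
With x = 1/2: S(1/2) = 503/120.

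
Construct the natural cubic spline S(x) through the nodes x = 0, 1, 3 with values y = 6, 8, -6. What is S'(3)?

With M_i denoting the second derivative at x_i, h_i = 1, 2, and Δ_i = (y_(i+1) − y_i)/h_i = 2, -7:
  1·M_0 + 6·M_1 + 2·M_2 = 6(Δ_1 - Δ_0) = -54
Natural end conditions: M_0 = M_2 = 0.
Hence M_0 = 0, M_1 = -9, M_2 = 0.
On [1, 3], S'(x) = b_1 + 2c_1·(x - 1) + 3d_1·(x - 1)² with b_1 = Δ_1 - h_1(2M_1 + M_2)/6 = -1, c_1 = M_1/2 = -9/2, d_1 = (M_2 - M_1)/(6h_1) = 3/4. So S'(3) = -10.

-10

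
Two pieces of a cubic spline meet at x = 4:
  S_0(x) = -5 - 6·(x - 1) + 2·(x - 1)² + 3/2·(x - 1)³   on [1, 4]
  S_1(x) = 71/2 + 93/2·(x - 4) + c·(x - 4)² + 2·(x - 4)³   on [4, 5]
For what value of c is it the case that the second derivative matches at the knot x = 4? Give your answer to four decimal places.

15.5000

S_0''(x) = 4 + 9·(x - 1), so S_0''(4) = 31. On the right, S_1''(4) = 2c, so c = 31/2.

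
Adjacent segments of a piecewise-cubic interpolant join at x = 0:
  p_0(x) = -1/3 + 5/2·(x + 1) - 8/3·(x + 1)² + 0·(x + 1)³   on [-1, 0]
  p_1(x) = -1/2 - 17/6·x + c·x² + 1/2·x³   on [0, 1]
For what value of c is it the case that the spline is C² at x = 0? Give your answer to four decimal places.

-2.6667

p_0''(x) = -16/3 + 0·(x + 1), so p_0''(0) = -16/3. On the right, p_1''(0) = 2c, so c = -8/3.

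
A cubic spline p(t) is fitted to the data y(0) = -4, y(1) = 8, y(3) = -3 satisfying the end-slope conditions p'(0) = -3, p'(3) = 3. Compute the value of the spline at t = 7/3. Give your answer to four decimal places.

0.4074

Write M_i for p''(x_i). With h_i = 1, 2 and divided differences Δ_i = 12, -11/2, the continuity of p' gives the tridiagonal system
  1·M_0 + 6·M_1 + 2·M_2 = 6(Δ_1 - Δ_0) = -105
Clamped end conditions give two more equations: 2h_0·M_0 + h_0·M_1 = 6(Δ_0 - p'(0)) = 90 and h_1·M_1 + 2h_1·M_2 = 6(p'(3) - Δ_1) = 51.
Solving the tridiagonal system: M_0 = 129/2, M_1 = -39, M_2 = 129/4.
On [1, 3], p(t) = 8 + 39/4·(t - 1) - 39/2·(t - 1)² + 95/16·(t - 1)³.
With (t - 1) = 4/3: p(7/3) = 11/27.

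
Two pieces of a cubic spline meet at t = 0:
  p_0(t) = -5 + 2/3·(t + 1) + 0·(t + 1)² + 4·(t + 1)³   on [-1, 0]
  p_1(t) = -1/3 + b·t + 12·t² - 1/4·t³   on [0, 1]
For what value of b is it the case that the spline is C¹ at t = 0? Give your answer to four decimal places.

p_0'(t) = 2/3 + 0·(t + 1) + 12·(t + 1)², so p_0'(0) = 38/3. On the right, p_1'(0) = b, so b = 38/3.

12.6667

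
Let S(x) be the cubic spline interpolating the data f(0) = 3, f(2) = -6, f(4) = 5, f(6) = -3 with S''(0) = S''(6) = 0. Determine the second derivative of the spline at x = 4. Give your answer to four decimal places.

Put M_i = S'' at the i-th knot. Here h = (2, 2, 2) and Δ = (-9/2, 11/2, -4), so the interior equations h_(i-1)·M_(i-1) + 2(h_(i-1)+h_i)·M_i + h_i·M_(i+1) = 6(Δ_i − Δ_(i-1)) read
  2·M_0 + 8·M_1 + 2·M_2 = 6(Δ_1 - Δ_0) = 60
  2·M_1 + 8·M_2 + 2·M_3 = 6(Δ_2 - Δ_1) = -57
Natural end conditions: M_0 = M_3 = 0.
Forward elimination and back-substitution give M_0 = 0, M_1 = 99/10, M_2 = -48/5, M_3 = 0.

-9.6000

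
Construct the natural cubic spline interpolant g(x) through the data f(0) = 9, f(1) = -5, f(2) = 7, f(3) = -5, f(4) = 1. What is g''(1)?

Put M_i = g'' at the i-th knot. Here h = (1, 1, 1, 1) and Δ = (-14, 12, -12, 6), so the interior equations h_(i-1)·M_(i-1) + 2(h_(i-1)+h_i)·M_i + h_i·M_(i+1) = 6(Δ_i − Δ_(i-1)) read
  1·M_0 + 4·M_1 + 1·M_2 = 6(Δ_1 - Δ_0) = 156
  1·M_1 + 4·M_2 + 1·M_3 = 6(Δ_2 - Δ_1) = -144
  1·M_2 + 4·M_3 + 1·M_4 = 6(Δ_3 - Δ_2) = 108
Natural end conditions: M_0 = M_4 = 0.
Solving the tridiagonal system: M_0 = 0, M_1 = 54, M_2 = -60, M_3 = 42, M_4 = 0.

54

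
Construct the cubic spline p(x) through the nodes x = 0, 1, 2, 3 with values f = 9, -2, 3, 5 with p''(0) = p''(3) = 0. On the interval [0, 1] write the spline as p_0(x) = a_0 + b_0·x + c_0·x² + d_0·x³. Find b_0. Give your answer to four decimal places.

-15.4667

With σ_i denoting the second derivative at x_i, h_i = 1, 1, 1, and Δ_i = (y_(i+1) − y_i)/h_i = -11, 5, 2:
  1·σ_0 + 4·σ_1 + 1·σ_2 = 6(Δ_1 - Δ_0) = 96
  1·σ_1 + 4·σ_2 + 1·σ_3 = 6(Δ_2 - Δ_1) = -18
Natural end conditions: σ_0 = σ_3 = 0.
Forward elimination and back-substitution give σ_0 = 0, σ_1 = 134/5, σ_2 = -56/5, σ_3 = 0.
On [0, 1], with p_0(x) = a_0 + b_0·x + c_0·x² + d_0·x³: c_0 = σ_0/2 = 0, d_0 = (σ_1 - σ_0)/(6h_0) = 67/15, b_0 = Δ_0 - h_0(2σ_0 + σ_1)/6 = -232/15.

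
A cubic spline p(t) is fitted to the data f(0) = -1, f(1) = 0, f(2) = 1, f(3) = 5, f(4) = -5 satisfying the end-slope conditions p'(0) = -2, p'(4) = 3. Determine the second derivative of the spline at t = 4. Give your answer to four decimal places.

58.8929

Let M_i = p''(x_i). Step sizes h_i = 1, 1, 1, 1; slopes of the chords Δ_i = (y_(i+1) - y_i)/h_i = 1, 1, 4, -10.
  1·M_0 + 4·M_1 + 1·M_2 = 6(Δ_1 - Δ_0) = 0
  1·M_1 + 4·M_2 + 1·M_3 = 6(Δ_2 - Δ_1) = 18
  1·M_2 + 4·M_3 + 1·M_4 = 6(Δ_3 - Δ_2) = -84
Clamped end conditions give two more equations: 2h_0·M_0 + h_0·M_1 = 6(Δ_0 - p'(0)) = 18 and h_3·M_3 + 2h_3·M_4 = 6(p'(4) - Δ_3) = 78.
Forward elimination and back-substitution give M_0 = 353/28, M_1 = -101/14, M_2 = 65/4, M_3 = -557/14, M_4 = 1649/28.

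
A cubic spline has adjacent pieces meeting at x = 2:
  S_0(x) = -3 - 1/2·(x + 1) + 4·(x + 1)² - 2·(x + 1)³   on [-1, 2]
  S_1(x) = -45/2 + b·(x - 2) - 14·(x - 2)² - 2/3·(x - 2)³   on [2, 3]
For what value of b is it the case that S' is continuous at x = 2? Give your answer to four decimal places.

-30.5000

S_0'(x) = -1/2 + 8·(x + 1) - 6·(x + 1)², so S_0'(2) = -61/2. On the right, S_1'(2) = b, so b = -61/2.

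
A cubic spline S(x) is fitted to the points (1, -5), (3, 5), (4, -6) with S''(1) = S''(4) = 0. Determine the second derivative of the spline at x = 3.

-16

With M_i denoting the second derivative at x_i, h_i = 2, 1, and Δ_i = (y_(i+1) − y_i)/h_i = 5, -11:
  2·M_0 + 6·M_1 + 1·M_2 = 6(Δ_1 - Δ_0) = -96
Natural end conditions: M_0 = M_2 = 0.
Solving the tridiagonal system: M_0 = 0, M_1 = -16, M_2 = 0.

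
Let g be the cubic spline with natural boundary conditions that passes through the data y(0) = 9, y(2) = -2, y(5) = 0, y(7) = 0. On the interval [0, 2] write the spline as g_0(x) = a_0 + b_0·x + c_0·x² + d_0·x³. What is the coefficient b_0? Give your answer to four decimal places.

Put m_i = g'' at the i-th knot. Here h = (2, 3, 2) and Δ = (-11/2, 2/3, 0), so the interior equations h_(i-1)·m_(i-1) + 2(h_(i-1)+h_i)·m_i + h_i·m_(i+1) = 6(Δ_i − Δ_(i-1)) read
  2·m_0 + 10·m_1 + 3·m_2 = 6(Δ_1 - Δ_0) = 37
  3·m_1 + 10·m_2 + 2·m_3 = 6(Δ_2 - Δ_1) = -4
Natural end conditions: m_0 = m_3 = 0.
Hence m_0 = 0, m_1 = 382/91, m_2 = -151/91, m_3 = 0.
On [0, 2], with g_0(x) = a_0 + b_0·x + c_0·x² + d_0·x³: c_0 = m_0/2 = 0, d_0 = (m_1 - m_0)/(6h_0) = 191/546, b_0 = Δ_0 - h_0(2m_0 + m_1)/6 = -3767/546.

-6.8993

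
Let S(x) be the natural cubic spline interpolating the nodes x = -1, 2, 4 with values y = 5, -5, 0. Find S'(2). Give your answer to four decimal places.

0.1667

Let m_i = S''(x_i). Step sizes h_i = 3, 2; slopes of the chords Δ_i = (y_(i+1) - y_i)/h_i = -10/3, 5/2.
  3·m_0 + 10·m_1 + 2·m_2 = 6(Δ_1 - Δ_0) = 35
Natural end conditions: m_0 = m_2 = 0.
Solving: m_0 = 0, m_1 = 7/2, m_2 = 0.
On [2, 4], S'(x) = b_1 + 2c_1·(x - 2) + 3d_1·(x - 2)² with b_1 = Δ_1 - h_1(2m_1 + m_2)/6 = 1/6, c_1 = m_1/2 = 7/4, d_1 = (m_2 - m_1)/(6h_1) = -7/24. So S'(2) = 1/6.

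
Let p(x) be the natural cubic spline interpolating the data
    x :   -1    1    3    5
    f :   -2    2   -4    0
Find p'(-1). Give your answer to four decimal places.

Put m_i = p'' at the i-th knot. Here h = (2, 2, 2) and Δ = (2, -3, 2), so the interior equations h_(i-1)·m_(i-1) + 2(h_(i-1)+h_i)·m_i + h_i·m_(i+1) = 6(Δ_i − Δ_(i-1)) read
  2·m_0 + 8·m_1 + 2·m_2 = 6(Δ_1 - Δ_0) = -30
  2·m_1 + 8·m_2 + 2·m_3 = 6(Δ_2 - Δ_1) = 30
Natural end conditions: m_0 = m_3 = 0.
Hence m_0 = 0, m_1 = -5, m_2 = 5, m_3 = 0.
On [-1, 1], p'(x) = b_0 + 2c_0·(x + 1) + 3d_0·(x + 1)² with b_0 = Δ_0 - h_0(2m_0 + m_1)/6 = 11/3, c_0 = m_0/2 = 0, d_0 = (m_1 - m_0)/(6h_0) = -5/12. So p'(-1) = 11/3.

3.6667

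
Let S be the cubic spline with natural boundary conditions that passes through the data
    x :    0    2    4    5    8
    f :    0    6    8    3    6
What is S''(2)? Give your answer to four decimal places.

With σ_i denoting the second derivative at x_i, h_i = 2, 2, 1, 3, and Δ_i = (y_(i+1) − y_i)/h_i = 3, 1, -5, 1:
  2·σ_0 + 8·σ_1 + 2·σ_2 = 6(Δ_1 - Δ_0) = -12
  2·σ_1 + 6·σ_2 + 1·σ_3 = 6(Δ_2 - Δ_1) = -36
  1·σ_2 + 8·σ_3 + 3·σ_4 = 6(Δ_3 - Δ_2) = 36
Natural end conditions: σ_0 = σ_4 = 0.
Solving the tridiagonal system: σ_0 = 0, σ_1 = 21/86, σ_2 = -300/43, σ_3 = 231/43, σ_4 = 0.

0.2442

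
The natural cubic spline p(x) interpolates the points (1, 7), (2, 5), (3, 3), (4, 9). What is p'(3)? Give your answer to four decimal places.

Put M_i = p'' at the i-th knot. Here h = (1, 1, 1) and Δ = (-2, -2, 6), so the interior equations h_(i-1)·M_(i-1) + 2(h_(i-1)+h_i)·M_i + h_i·M_(i+1) = 6(Δ_i − Δ_(i-1)) read
  1·M_0 + 4·M_1 + 1·M_2 = 6(Δ_1 - Δ_0) = 0
  1·M_1 + 4·M_2 + 1·M_3 = 6(Δ_2 - Δ_1) = 48
Natural end conditions: M_0 = M_3 = 0.
Solving the tridiagonal system: M_0 = 0, M_1 = -16/5, M_2 = 64/5, M_3 = 0.
On [3, 4], p'(x) = b_2 + 2c_2·(x - 3) + 3d_2·(x - 3)² with b_2 = Δ_2 - h_2(2M_2 + M_3)/6 = 26/15, c_2 = M_2/2 = 32/5, d_2 = (M_3 - M_2)/(6h_2) = -32/15. So p'(3) = 26/15.

1.7333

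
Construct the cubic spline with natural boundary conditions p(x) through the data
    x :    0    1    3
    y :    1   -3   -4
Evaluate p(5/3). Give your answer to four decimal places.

-4.1975

Put m_i = p'' at the i-th knot. Here h = (1, 2) and Δ = (-4, -1/2), so the interior equations h_(i-1)·m_(i-1) + 2(h_(i-1)+h_i)·m_i + h_i·m_(i+1) = 6(Δ_i − Δ_(i-1)) read
  1·m_0 + 6·m_1 + 2·m_2 = 6(Δ_1 - Δ_0) = 21
Natural end conditions: m_0 = m_2 = 0.
Solving: m_0 = 0, m_1 = 7/2, m_2 = 0.
On [1, 3], p(x) = -3 - 17/6·(x - 1) + 7/4·(x - 1)² - 7/24·(x - 1)³.
With (x - 1) = 2/3: p(5/3) = -340/81.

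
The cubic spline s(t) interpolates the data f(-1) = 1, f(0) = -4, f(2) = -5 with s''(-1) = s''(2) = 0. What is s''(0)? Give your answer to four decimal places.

4.5000

Put M_i = s'' at the i-th knot. Here h = (1, 2) and Δ = (-5, -1/2), so the interior equations h_(i-1)·M_(i-1) + 2(h_(i-1)+h_i)·M_i + h_i·M_(i+1) = 6(Δ_i − Δ_(i-1)) read
  1·M_0 + 6·M_1 + 2·M_2 = 6(Δ_1 - Δ_0) = 27
Natural end conditions: M_0 = M_2 = 0.
Solving: M_0 = 0, M_1 = 9/2, M_2 = 0.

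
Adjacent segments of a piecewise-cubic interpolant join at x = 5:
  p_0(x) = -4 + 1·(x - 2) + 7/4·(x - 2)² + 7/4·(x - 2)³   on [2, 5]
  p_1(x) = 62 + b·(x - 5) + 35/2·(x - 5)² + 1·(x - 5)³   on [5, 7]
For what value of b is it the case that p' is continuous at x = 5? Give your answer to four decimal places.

p_0'(x) = 1 + 7/2·(x - 2) + 21/4·(x - 2)², so p_0'(5) = 235/4. On the right, p_1'(5) = b, so b = 235/4.

58.7500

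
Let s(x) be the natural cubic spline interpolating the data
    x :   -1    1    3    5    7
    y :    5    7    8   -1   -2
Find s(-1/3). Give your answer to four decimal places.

Let M_i = s''(x_i). Step sizes h_i = 2, 2, 2, 2; slopes of the chords Δ_i = (y_(i+1) - y_i)/h_i = 1, 1/2, -9/2, -1/2.
  2·M_0 + 8·M_1 + 2·M_2 = 6(Δ_1 - Δ_0) = -3
  2·M_1 + 8·M_2 + 2·M_3 = 6(Δ_2 - Δ_1) = -30
  2·M_2 + 8·M_3 + 2·M_4 = 6(Δ_3 - Δ_2) = 24
Natural end conditions: M_0 = M_4 = 0.
Forward elimination and back-substitution give M_0 = 0, M_1 = 99/112, M_2 = -141/28, M_3 = 477/112, M_4 = 0.
On [-1, 1], s(x) = 5 + 79/112·(x + 1) + 0·(x + 1)² + 33/448·(x + 1)³.
With (x + 1) = 2/3: s(-1/3) = 346/63.

5.4921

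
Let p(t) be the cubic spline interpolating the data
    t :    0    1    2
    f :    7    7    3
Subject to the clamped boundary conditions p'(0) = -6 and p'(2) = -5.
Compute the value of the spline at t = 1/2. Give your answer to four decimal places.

6.2813

Write m_i for p''(x_i). With h_i = 1, 1 and divided differences Δ_i = 0, -4, the continuity of p' gives the tridiagonal system
  1·m_0 + 4·m_1 + 1·m_2 = 6(Δ_1 - Δ_0) = -24
Clamped end conditions give two more equations: 2h_0·m_0 + h_0·m_1 = 6(Δ_0 - p'(0)) = 36 and h_1·m_1 + 2h_1·m_2 = 6(p'(2) - Δ_1) = -6.
Hence m_0 = 49/2, m_1 = -13, m_2 = 7/2.
On [0, 1], p(t) = 7 - 6·t + 49/4·t² - 25/4·t³.
With t = 1/2: p(1/2) = 201/32.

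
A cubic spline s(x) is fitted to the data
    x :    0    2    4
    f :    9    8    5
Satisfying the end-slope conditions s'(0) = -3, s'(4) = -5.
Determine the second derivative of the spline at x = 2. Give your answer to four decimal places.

-0.5000

Write m_i for s''(x_i). With h_i = 2, 2 and divided differences Δ_i = -1/2, -3/2, the continuity of s' gives the tridiagonal system
  2·m_0 + 8·m_1 + 2·m_2 = 6(Δ_1 - Δ_0) = -6
Clamped end conditions give two more equations: 2h_0·m_0 + h_0·m_1 = 6(Δ_0 - s'(0)) = 15 and h_1·m_1 + 2h_1·m_2 = 6(s'(4) - Δ_1) = -21.
Solving: m_0 = 4, m_1 = -1/2, m_2 = -5.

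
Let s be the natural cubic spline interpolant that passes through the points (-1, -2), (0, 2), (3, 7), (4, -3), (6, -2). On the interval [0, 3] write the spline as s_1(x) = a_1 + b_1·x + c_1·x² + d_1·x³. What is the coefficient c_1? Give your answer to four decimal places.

Put M_i = s'' at the i-th knot. Here h = (1, 3, 1, 2) and Δ = (4, 5/3, -10, 1/2), so the interior equations h_(i-1)·M_(i-1) + 2(h_(i-1)+h_i)·M_i + h_i·M_(i+1) = 6(Δ_i − Δ_(i-1)) read
  1·M_0 + 8·M_1 + 3·M_2 = 6(Δ_1 - Δ_0) = -14
  3·M_1 + 8·M_2 + 1·M_3 = 6(Δ_2 - Δ_1) = -70
  1·M_2 + 6·M_3 + 2·M_4 = 6(Δ_3 - Δ_2) = 63
Natural end conditions: M_0 = M_4 = 0.
Solving the tridiagonal system: M_0 = 0, M_1 = 113/46, M_2 = -258/23, M_3 = 569/46, M_4 = 0.
On [0, 3], with s_1(x) = a_1 + b_1·x + c_1·x² + d_1·x³: c_1 = M_1/2 = 113/92, d_1 = (M_2 - M_1)/(6h_1) = -629/828, b_1 = Δ_1 - h_1(2M_1 + M_2)/6 = 665/138.

1.2283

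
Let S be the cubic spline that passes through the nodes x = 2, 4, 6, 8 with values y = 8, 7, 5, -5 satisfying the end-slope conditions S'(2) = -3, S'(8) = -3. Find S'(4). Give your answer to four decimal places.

With M_i denoting the second derivative at x_i, h_i = 2, 2, 2, and Δ_i = (y_(i+1) − y_i)/h_i = -1/2, -1, -5:
  2·M_0 + 8·M_1 + 2·M_2 = 6(Δ_1 - Δ_0) = -3
  2·M_1 + 8·M_2 + 2·M_3 = 6(Δ_2 - Δ_1) = -24
Clamped end conditions give two more equations: 2h_0·M_0 + h_0·M_1 = 6(Δ_0 - S'(2)) = 15 and h_2·M_2 + 2h_2·M_3 = 6(S'(8) - Δ_2) = 12.
Solving: M_0 = 39/10, M_1 = -3/10, M_2 = -21/5, M_3 = 51/10.
On [4, 6], S'(x) = b_1 + 2c_1·(x - 4) + 3d_1·(x - 4)² with b_1 = Δ_1 - h_1(2M_1 + M_2)/6 = 3/5, c_1 = M_1/2 = -3/20, d_1 = (M_2 - M_1)/(6h_1) = -13/40. So S'(4) = 3/5.

0.6000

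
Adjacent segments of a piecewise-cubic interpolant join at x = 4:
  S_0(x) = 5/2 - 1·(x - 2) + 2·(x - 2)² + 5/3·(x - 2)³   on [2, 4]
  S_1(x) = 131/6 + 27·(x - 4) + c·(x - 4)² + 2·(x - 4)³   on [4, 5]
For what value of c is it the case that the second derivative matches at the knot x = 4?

12

S_0''(x) = 4 + 10·(x - 2), so S_0''(4) = 24. On the right, S_1''(4) = 2c, so c = 12.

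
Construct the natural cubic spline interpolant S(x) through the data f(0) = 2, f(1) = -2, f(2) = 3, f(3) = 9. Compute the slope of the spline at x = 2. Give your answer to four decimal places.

6.6667

With M_i denoting the second derivative at x_i, h_i = 1, 1, 1, and Δ_i = (y_(i+1) − y_i)/h_i = -4, 5, 6:
  1·M_0 + 4·M_1 + 1·M_2 = 6(Δ_1 - Δ_0) = 54
  1·M_1 + 4·M_2 + 1·M_3 = 6(Δ_2 - Δ_1) = 6
Natural end conditions: M_0 = M_3 = 0.
Solving: M_0 = 0, M_1 = 14, M_2 = -2, M_3 = 0.
On [2, 3], S'(x) = b_2 + 2c_2·(x - 2) + 3d_2·(x - 2)² with b_2 = Δ_2 - h_2(2M_2 + M_3)/6 = 20/3, c_2 = M_2/2 = -1, d_2 = (M_3 - M_2)/(6h_2) = 1/3. So S'(2) = 20/3.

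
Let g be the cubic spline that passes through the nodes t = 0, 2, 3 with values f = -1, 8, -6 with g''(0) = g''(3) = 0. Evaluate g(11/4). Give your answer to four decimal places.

Let σ_i = g''(x_i). Step sizes h_i = 2, 1; slopes of the chords Δ_i = (y_(i+1) - y_i)/h_i = 9/2, -14.
  2·σ_0 + 6·σ_1 + 1·σ_2 = 6(Δ_1 - Δ_0) = -111
Natural end conditions: σ_0 = σ_2 = 0.
Forward elimination and back-substitution give σ_0 = 0, σ_1 = -37/2, σ_2 = 0.
On [2, 3], g(t) = 8 - 47/6·(t - 2) - 37/4·(t - 2)² + 37/12·(t - 2)³.
With (t - 2) = 3/4: g(11/4) = -455/256.

-1.7773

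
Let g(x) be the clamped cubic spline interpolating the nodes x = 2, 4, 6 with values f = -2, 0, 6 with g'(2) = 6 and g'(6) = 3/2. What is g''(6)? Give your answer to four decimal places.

With M_i denoting the second derivative at x_i, h_i = 2, 2, and Δ_i = (y_(i+1) − y_i)/h_i = 1, 3:
  2·M_0 + 8·M_1 + 2·M_2 = 6(Δ_1 - Δ_0) = 12
Clamped end conditions give two more equations: 2h_0·M_0 + h_0·M_1 = 6(Δ_0 - g'(2)) = -30 and h_1·M_1 + 2h_1·M_2 = 6(g'(6) - Δ_1) = -9.
Solving the tridiagonal system: M_0 = -81/8, M_1 = 21/4, M_2 = -39/8.

-4.8750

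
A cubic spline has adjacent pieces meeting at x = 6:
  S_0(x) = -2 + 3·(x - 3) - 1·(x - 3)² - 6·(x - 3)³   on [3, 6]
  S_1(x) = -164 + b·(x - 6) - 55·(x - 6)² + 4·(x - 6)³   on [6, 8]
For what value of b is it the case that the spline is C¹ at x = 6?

S_0'(x) = 3 - 2·(x - 3) - 18·(x - 3)², so S_0'(6) = -165. On the right, S_1'(6) = b, so b = -165.

-165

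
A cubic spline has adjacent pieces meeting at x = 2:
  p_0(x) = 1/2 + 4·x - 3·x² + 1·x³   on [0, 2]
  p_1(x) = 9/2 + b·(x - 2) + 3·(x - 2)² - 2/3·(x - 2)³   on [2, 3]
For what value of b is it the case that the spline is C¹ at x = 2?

p_0'(x) = 4 - 6·x + 3·x², so p_0'(2) = 4. On the right, p_1'(2) = b, so b = 4.

4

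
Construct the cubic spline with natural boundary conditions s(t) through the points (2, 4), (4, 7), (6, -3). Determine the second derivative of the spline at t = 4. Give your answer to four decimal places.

-4.8750

Let M_i = s''(x_i). Step sizes h_i = 2, 2; slopes of the chords Δ_i = (y_(i+1) - y_i)/h_i = 3/2, -5.
  2·M_0 + 8·M_1 + 2·M_2 = 6(Δ_1 - Δ_0) = -39
Natural end conditions: M_0 = M_2 = 0.
Forward elimination and back-substitution give M_0 = 0, M_1 = -39/8, M_2 = 0.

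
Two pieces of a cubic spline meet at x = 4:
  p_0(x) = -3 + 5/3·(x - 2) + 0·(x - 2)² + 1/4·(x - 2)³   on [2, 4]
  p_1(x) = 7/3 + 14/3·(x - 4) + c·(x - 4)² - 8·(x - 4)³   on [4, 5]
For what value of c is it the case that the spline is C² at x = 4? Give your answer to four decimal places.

1.5000

p_0''(x) = 0 + 3/2·(x - 2), so p_0''(4) = 3. On the right, p_1''(4) = 2c, so c = 3/2.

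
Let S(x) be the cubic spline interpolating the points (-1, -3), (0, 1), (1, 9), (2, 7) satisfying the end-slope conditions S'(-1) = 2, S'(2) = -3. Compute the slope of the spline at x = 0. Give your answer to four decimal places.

7.6667

Put σ_i = S'' at the i-th knot. Here h = (1, 1, 1) and Δ = (4, 8, -2), so the interior equations h_(i-1)·σ_(i-1) + 2(h_(i-1)+h_i)·σ_i + h_i·σ_(i+1) = 6(Δ_i − Δ_(i-1)) read
  1·σ_0 + 4·σ_1 + 1·σ_2 = 6(Δ_1 - Δ_0) = 24
  1·σ_1 + 4·σ_2 + 1·σ_3 = 6(Δ_2 - Δ_1) = -60
Clamped end conditions give two more equations: 2h_0·σ_0 + h_0·σ_1 = 6(Δ_0 - S'(-1)) = 12 and h_2·σ_2 + 2h_2·σ_3 = 6(S'(2) - Δ_2) = -6.
Solving the tridiagonal system: σ_0 = 2/3, σ_1 = 32/3, σ_2 = -58/3, σ_3 = 20/3.
On [0, 1], S'(x) = b_1 + 2c_1·x + 3d_1·x² with b_1 = Δ_1 - h_1(2σ_1 + σ_2)/6 = 23/3, c_1 = σ_1/2 = 16/3, d_1 = (σ_2 - σ_1)/(6h_1) = -5. So S'(0) = 23/3.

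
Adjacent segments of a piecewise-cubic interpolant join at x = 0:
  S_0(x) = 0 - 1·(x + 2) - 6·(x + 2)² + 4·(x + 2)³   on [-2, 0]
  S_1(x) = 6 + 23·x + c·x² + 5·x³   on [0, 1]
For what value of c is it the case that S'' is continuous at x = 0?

18

S_0''(x) = -12 + 24·(x + 2), so S_0''(0) = 36. On the right, S_1''(0) = 2c, so c = 18.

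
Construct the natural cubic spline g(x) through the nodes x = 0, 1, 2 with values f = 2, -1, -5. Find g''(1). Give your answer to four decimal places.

With M_i denoting the second derivative at x_i, h_i = 1, 1, and Δ_i = (y_(i+1) − y_i)/h_i = -3, -4:
  1·M_0 + 4·M_1 + 1·M_2 = 6(Δ_1 - Δ_0) = -6
Natural end conditions: M_0 = M_2 = 0.
Hence M_0 = 0, M_1 = -3/2, M_2 = 0.

-1.5000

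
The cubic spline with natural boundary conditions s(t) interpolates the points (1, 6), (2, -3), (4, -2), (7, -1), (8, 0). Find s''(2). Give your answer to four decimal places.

10.3731

With σ_i denoting the second derivative at x_i, h_i = 1, 2, 3, 1, and Δ_i = (y_(i+1) − y_i)/h_i = -9, 1/2, 1/3, 1:
  1·σ_0 + 6·σ_1 + 2·σ_2 = 6(Δ_1 - Δ_0) = 57
  2·σ_1 + 10·σ_2 + 3·σ_3 = 6(Δ_2 - Δ_1) = -1
  3·σ_2 + 8·σ_3 + 1·σ_4 = 6(Δ_3 - Δ_2) = 4
Natural end conditions: σ_0 = σ_4 = 0.
Solving: σ_0 = 0, σ_1 = 4087/394, σ_2 = -516/197, σ_3 = 292/197, σ_4 = 0.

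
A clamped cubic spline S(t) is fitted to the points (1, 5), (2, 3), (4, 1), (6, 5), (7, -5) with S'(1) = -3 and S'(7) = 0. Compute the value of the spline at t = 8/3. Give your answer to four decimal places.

1.3098

With σ_i denoting the second derivative at x_i, h_i = 1, 2, 2, 1, and Δ_i = (y_(i+1) − y_i)/h_i = -2, -1, 2, -10:
  1·σ_0 + 6·σ_1 + 2·σ_2 = 6(Δ_1 - Δ_0) = 6
  2·σ_1 + 8·σ_2 + 2·σ_3 = 6(Δ_2 - Δ_1) = 18
  2·σ_2 + 6·σ_3 + 1·σ_4 = 6(Δ_3 - Δ_2) = -72
Clamped end conditions give two more equations: 2h_0·σ_0 + h_0·σ_1 = 6(Δ_0 - S'(1)) = 6 and h_3·σ_3 + 2h_3·σ_4 = 6(S'(7) - Δ_3) = 60.
Hence σ_0 = 93/22, σ_1 = -27/11, σ_2 = 33/4, σ_3 = -237/11, σ_4 = 897/22.
On [2, 4], S(t) = 3 - 93/44·(t - 2) - 27/22·(t - 2)² + 157/176·(t - 2)³.
With (t - 2) = 2/3: S(8/3) = 389/297.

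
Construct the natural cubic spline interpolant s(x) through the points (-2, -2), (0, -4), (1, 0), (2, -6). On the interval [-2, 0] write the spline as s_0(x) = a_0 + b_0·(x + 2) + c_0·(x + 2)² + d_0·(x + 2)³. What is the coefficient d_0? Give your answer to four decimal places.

0.6522

Write M_i for s''(x_i). With h_i = 2, 1, 1 and divided differences Δ_i = -1, 4, -6, the continuity of s' gives the tridiagonal system
  2·M_0 + 6·M_1 + 1·M_2 = 6(Δ_1 - Δ_0) = 30
  1·M_1 + 4·M_2 + 1·M_3 = 6(Δ_2 - Δ_1) = -60
Natural end conditions: M_0 = M_3 = 0.
Hence M_0 = 0, M_1 = 180/23, M_2 = -390/23, M_3 = 0.
On [-2, 0], with s_0(x) = a_0 + b_0·(x + 2) + c_0·(x + 2)² + d_0·(x + 2)³: c_0 = M_0/2 = 0, d_0 = (M_1 - M_0)/(6h_0) = 15/23, b_0 = Δ_0 - h_0(2M_0 + M_1)/6 = -83/23.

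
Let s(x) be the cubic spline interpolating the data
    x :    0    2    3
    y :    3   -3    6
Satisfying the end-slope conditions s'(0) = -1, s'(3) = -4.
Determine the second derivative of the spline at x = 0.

-16

Write M_i for s''(x_i). With h_i = 2, 1 and divided differences Δ_i = -3, 9, the continuity of s' gives the tridiagonal system
  2·M_0 + 6·M_1 + 1·M_2 = 6(Δ_1 - Δ_0) = 72
Clamped end conditions give two more equations: 2h_0·M_0 + h_0·M_1 = 6(Δ_0 - s'(0)) = -12 and h_1·M_1 + 2h_1·M_2 = 6(s'(3) - Δ_1) = -78.
Solving: M_0 = -16, M_1 = 26, M_2 = -52.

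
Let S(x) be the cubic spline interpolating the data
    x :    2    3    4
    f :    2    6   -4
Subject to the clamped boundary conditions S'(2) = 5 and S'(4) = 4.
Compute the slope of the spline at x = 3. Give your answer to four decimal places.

-6.7500

Let σ_i = S''(x_i). Step sizes h_i = 1, 1; slopes of the chords Δ_i = (y_(i+1) - y_i)/h_i = 4, -10.
  1·σ_0 + 4·σ_1 + 1·σ_2 = 6(Δ_1 - Δ_0) = -84
Clamped end conditions give two more equations: 2h_0·σ_0 + h_0·σ_1 = 6(Δ_0 - S'(2)) = -6 and h_1·σ_1 + 2h_1·σ_2 = 6(S'(4) - Δ_1) = 84.
Hence σ_0 = 35/2, σ_1 = -41, σ_2 = 125/2.
On [3, 4], S'(x) = b_1 + 2c_1·(x - 3) + 3d_1·(x - 3)² with b_1 = Δ_1 - h_1(2σ_1 + σ_2)/6 = -27/4, c_1 = σ_1/2 = -41/2, d_1 = (σ_2 - σ_1)/(6h_1) = 69/4. So S'(3) = -27/4.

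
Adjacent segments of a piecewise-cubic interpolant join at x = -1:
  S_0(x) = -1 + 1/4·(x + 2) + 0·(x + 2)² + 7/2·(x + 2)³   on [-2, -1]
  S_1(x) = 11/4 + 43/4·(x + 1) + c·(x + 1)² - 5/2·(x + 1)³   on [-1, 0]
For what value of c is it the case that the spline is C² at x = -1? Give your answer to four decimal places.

10.5000

S_0''(x) = 0 + 21·(x + 2), so S_0''(-1) = 21. On the right, S_1''(-1) = 2c, so c = 21/2.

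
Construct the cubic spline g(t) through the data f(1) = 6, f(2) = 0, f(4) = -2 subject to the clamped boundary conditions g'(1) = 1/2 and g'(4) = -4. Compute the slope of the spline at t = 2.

With M_i denoting the second derivative at x_i, h_i = 1, 2, and Δ_i = (y_(i+1) − y_i)/h_i = -6, -1:
  1·M_0 + 6·M_1 + 2·M_2 = 6(Δ_1 - Δ_0) = 30
Clamped end conditions give two more equations: 2h_0·M_0 + h_0·M_1 = 6(Δ_0 - g'(1)) = -39 and h_1·M_1 + 2h_1·M_2 = 6(g'(4) - Δ_1) = -18.
Solving: M_0 = -26, M_1 = 13, M_2 = -11.
On [2, 4], g'(t) = b_1 + 2c_1·(t - 2) + 3d_1·(t - 2)² with b_1 = Δ_1 - h_1(2M_1 + M_2)/6 = -6, c_1 = M_1/2 = 13/2, d_1 = (M_2 - M_1)/(6h_1) = -2. So g'(2) = -6.

-6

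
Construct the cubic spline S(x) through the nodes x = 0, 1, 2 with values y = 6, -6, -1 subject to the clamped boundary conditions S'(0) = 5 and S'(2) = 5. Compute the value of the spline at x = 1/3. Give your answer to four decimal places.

Write σ_i for S''(x_i). With h_i = 1, 1 and divided differences Δ_i = -12, 5, the continuity of S' gives the tridiagonal system
  1·σ_0 + 4·σ_1 + 1·σ_2 = 6(Δ_1 - Δ_0) = 102
Clamped end conditions give two more equations: 2h_0·σ_0 + h_0·σ_1 = 6(Δ_0 - S'(0)) = -102 and h_1·σ_1 + 2h_1·σ_2 = 6(S'(2) - Δ_1) = 0.
Solving: σ_0 = -153/2, σ_1 = 51, σ_2 = -51/2.
On [0, 1], S(x) = 6 + 5·x - 153/4·x² + 85/4·x³.
With x = 1/3: S(1/3) = 227/54.

4.2037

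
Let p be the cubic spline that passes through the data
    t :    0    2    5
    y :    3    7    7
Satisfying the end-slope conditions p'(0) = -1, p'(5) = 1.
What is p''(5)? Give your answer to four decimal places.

2.6000

Put M_i = p'' at the i-th knot. Here h = (2, 3) and Δ = (2, 0), so the interior equations h_(i-1)·M_(i-1) + 2(h_(i-1)+h_i)·M_i + h_i·M_(i+1) = 6(Δ_i − Δ_(i-1)) read
  2·M_0 + 10·M_1 + 3·M_2 = 6(Δ_1 - Δ_0) = -12
Clamped end conditions give two more equations: 2h_0·M_0 + h_0·M_1 = 6(Δ_0 - p'(0)) = 18 and h_1·M_1 + 2h_1·M_2 = 6(p'(5) - Δ_1) = 6.
Hence M_0 = 61/10, M_1 = -16/5, M_2 = 13/5.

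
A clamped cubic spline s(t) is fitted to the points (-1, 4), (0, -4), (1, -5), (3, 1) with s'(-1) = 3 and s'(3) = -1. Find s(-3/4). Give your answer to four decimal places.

Write M_i for s''(x_i). With h_i = 1, 1, 2 and divided differences Δ_i = -8, -1, 3, the continuity of s' gives the tridiagonal system
  1·M_0 + 4·M_1 + 1·M_2 = 6(Δ_1 - Δ_0) = 42
  1·M_1 + 6·M_2 + 2·M_3 = 6(Δ_2 - Δ_1) = 24
Clamped end conditions give two more equations: 2h_0·M_0 + h_0·M_1 = 6(Δ_0 - s'(-1)) = -66 and h_2·M_2 + 2h_2·M_3 = 6(s'(3) - Δ_2) = -24.
Solving: M_0 = -476/11, M_1 = 226/11, M_2 = 34/11, M_3 = -83/11.
On [-1, 0], s(t) = 4 + 3·(t + 1) - 238/11·(t + 1)² + 117/11·(t + 1)³.
With (t + 1) = 1/4: s(-3/4) = 2509/704.

3.5639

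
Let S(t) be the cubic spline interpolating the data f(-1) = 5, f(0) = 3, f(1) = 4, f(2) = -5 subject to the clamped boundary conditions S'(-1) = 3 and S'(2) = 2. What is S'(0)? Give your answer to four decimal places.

Write M_i for S''(x_i). With h_i = 1, 1, 1 and divided differences Δ_i = -2, 1, -9, the continuity of S' gives the tridiagonal system
  1·M_0 + 4·M_1 + 1·M_2 = 6(Δ_1 - Δ_0) = 18
  1·M_1 + 4·M_2 + 1·M_3 = 6(Δ_2 - Δ_1) = -60
Clamped end conditions give two more equations: 2h_0·M_0 + h_0·M_1 = 6(Δ_0 - S'(-1)) = -30 and h_2·M_2 + 2h_2·M_3 = 6(S'(2) - Δ_2) = 66.
Hence M_0 = -364/15, M_1 = 278/15, M_2 = -478/15, M_3 = 734/15.
On [0, 1], S'(t) = b_1 + 2c_1·t + 3d_1·t² with b_1 = Δ_1 - h_1(2M_1 + M_2)/6 = 2/15, c_1 = M_1/2 = 139/15, d_1 = (M_2 - M_1)/(6h_1) = -42/5. So S'(0) = 2/15.

0.1333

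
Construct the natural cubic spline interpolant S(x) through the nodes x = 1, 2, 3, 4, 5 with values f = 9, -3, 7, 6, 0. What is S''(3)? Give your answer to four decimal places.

-26.1429

With σ_i denoting the second derivative at x_i, h_i = 1, 1, 1, 1, and Δ_i = (y_(i+1) − y_i)/h_i = -12, 10, -1, -6:
  1·σ_0 + 4·σ_1 + 1·σ_2 = 6(Δ_1 - Δ_0) = 132
  1·σ_1 + 4·σ_2 + 1·σ_3 = 6(Δ_2 - Δ_1) = -66
  1·σ_2 + 4·σ_3 + 1·σ_4 = 6(Δ_3 - Δ_2) = -30
Natural end conditions: σ_0 = σ_4 = 0.
Forward elimination and back-substitution give σ_0 = 0, σ_1 = 1107/28, σ_2 = -183/7, σ_3 = -27/28, σ_4 = 0.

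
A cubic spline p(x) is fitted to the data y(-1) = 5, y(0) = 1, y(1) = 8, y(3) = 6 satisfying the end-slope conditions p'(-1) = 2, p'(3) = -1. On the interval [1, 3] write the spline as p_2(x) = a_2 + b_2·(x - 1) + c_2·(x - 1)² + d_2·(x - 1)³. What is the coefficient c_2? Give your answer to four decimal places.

Let σ_i = p''(x_i). Step sizes h_i = 1, 1, 2; slopes of the chords Δ_i = (y_(i+1) - y_i)/h_i = -4, 7, -1.
  1·σ_0 + 4·σ_1 + 1·σ_2 = 6(Δ_1 - Δ_0) = 66
  1·σ_1 + 6·σ_2 + 2·σ_3 = 6(Δ_2 - Δ_1) = -48
Clamped end conditions give two more equations: 2h_0·σ_0 + h_0·σ_1 = 6(Δ_0 - p'(-1)) = -36 and h_2·σ_2 + 2h_2·σ_3 = 6(p'(3) - Δ_2) = 0.
Solving the tridiagonal system: σ_0 = -354/11, σ_1 = 312/11, σ_2 = -168/11, σ_3 = 84/11.
On [1, 3], with p_2(x) = a_2 + b_2·(x - 1) + c_2·(x - 1)² + d_2·(x - 1)³: c_2 = σ_2/2 = -84/11, d_2 = (σ_3 - σ_2)/(6h_2) = 21/11, b_2 = Δ_2 - h_2(2σ_2 + σ_3)/6 = 73/11.

-7.6364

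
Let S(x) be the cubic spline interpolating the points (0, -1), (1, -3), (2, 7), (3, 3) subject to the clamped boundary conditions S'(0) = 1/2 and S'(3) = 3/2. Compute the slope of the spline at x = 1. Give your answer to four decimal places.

With σ_i denoting the second derivative at x_i, h_i = 1, 1, 1, and Δ_i = (y_(i+1) − y_i)/h_i = -2, 10, -4:
  1·σ_0 + 4·σ_1 + 1·σ_2 = 6(Δ_1 - Δ_0) = 72
  1·σ_1 + 4·σ_2 + 1·σ_3 = 6(Δ_2 - Δ_1) = -84
Clamped end conditions give two more equations: 2h_0·σ_0 + h_0·σ_1 = 6(Δ_0 - S'(0)) = -15 and h_2·σ_2 + 2h_2·σ_3 = 6(S'(3) - Δ_2) = 33.
Solving: σ_0 = -73/3, σ_1 = 101/3, σ_2 = -115/3, σ_3 = 107/3.
On [1, 2], S'(x) = b_1 + 2c_1·(x - 1) + 3d_1·(x - 1)² with b_1 = Δ_1 - h_1(2σ_1 + σ_2)/6 = 31/6, c_1 = σ_1/2 = 101/6, d_1 = (σ_2 - σ_1)/(6h_1) = -12. So S'(1) = 31/6.

5.1667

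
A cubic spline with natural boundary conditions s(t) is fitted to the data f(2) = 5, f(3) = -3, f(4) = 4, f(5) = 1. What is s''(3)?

28

With σ_i denoting the second derivative at x_i, h_i = 1, 1, 1, and Δ_i = (y_(i+1) − y_i)/h_i = -8, 7, -3:
  1·σ_0 + 4·σ_1 + 1·σ_2 = 6(Δ_1 - Δ_0) = 90
  1·σ_1 + 4·σ_2 + 1·σ_3 = 6(Δ_2 - Δ_1) = -60
Natural end conditions: σ_0 = σ_3 = 0.
Solving: σ_0 = 0, σ_1 = 28, σ_2 = -22, σ_3 = 0.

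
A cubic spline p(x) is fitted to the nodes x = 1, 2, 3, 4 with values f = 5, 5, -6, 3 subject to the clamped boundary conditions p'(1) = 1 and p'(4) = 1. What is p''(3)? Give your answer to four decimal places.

50.4000

Let M_i = p''(x_i). Step sizes h_i = 1, 1, 1; slopes of the chords Δ_i = (y_(i+1) - y_i)/h_i = 0, -11, 9.
  1·M_0 + 4·M_1 + 1·M_2 = 6(Δ_1 - Δ_0) = -66
  1·M_1 + 4·M_2 + 1·M_3 = 6(Δ_2 - Δ_1) = 120
Clamped end conditions give two more equations: 2h_0·M_0 + h_0·M_1 = 6(Δ_0 - p'(1)) = -6 and h_2·M_2 + 2h_2·M_3 = 6(p'(4) - Δ_2) = -48.
Solving: M_0 = 66/5, M_1 = -162/5, M_2 = 252/5, M_3 = -246/5.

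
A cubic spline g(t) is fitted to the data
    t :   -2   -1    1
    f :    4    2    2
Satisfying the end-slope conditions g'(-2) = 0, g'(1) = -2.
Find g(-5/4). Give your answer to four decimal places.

2.5469

Let σ_i = g''(x_i). Step sizes h_i = 1, 2; slopes of the chords Δ_i = (y_(i+1) - y_i)/h_i = -2, 0.
  1·σ_0 + 6·σ_1 + 2·σ_2 = 6(Δ_1 - Δ_0) = 12
Clamped end conditions give two more equations: 2h_0·σ_0 + h_0·σ_1 = 6(Δ_0 - g'(-2)) = -12 and h_1·σ_1 + 2h_1·σ_2 = 6(g'(1) - Δ_1) = -12.
Solving: σ_0 = -26/3, σ_1 = 16/3, σ_2 = -17/3.
On [-2, -1], g(t) = 4 + 0·(t + 2) - 13/3·(t + 2)² + 7/3·(t + 2)³.
With (t + 2) = 3/4: g(-5/4) = 163/64.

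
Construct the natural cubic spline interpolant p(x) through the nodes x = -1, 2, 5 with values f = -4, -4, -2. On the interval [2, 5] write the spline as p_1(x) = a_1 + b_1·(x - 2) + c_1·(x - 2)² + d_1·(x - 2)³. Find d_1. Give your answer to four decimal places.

Let M_i = p''(x_i). Step sizes h_i = 3, 3; slopes of the chords Δ_i = (y_(i+1) - y_i)/h_i = 0, 2/3.
  3·M_0 + 12·M_1 + 3·M_2 = 6(Δ_1 - Δ_0) = 4
Natural end conditions: M_0 = M_2 = 0.
Hence M_0 = 0, M_1 = 1/3, M_2 = 0.
On [2, 5], with p_1(x) = a_1 + b_1·(x - 2) + c_1·(x - 2)² + d_1·(x - 2)³: c_1 = M_1/2 = 1/6, d_1 = (M_2 - M_1)/(6h_1) = -1/54, b_1 = Δ_1 - h_1(2M_1 + M_2)/6 = 1/3.

-0.0185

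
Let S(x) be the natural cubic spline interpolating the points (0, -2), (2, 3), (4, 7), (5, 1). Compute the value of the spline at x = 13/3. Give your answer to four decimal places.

5.5303

Write M_i for S''(x_i). With h_i = 2, 2, 1 and divided differences Δ_i = 5/2, 2, -6, the continuity of S' gives the tridiagonal system
  2·M_0 + 8·M_1 + 2·M_2 = 6(Δ_1 - Δ_0) = -3
  2·M_1 + 6·M_2 + 1·M_3 = 6(Δ_2 - Δ_1) = -48
Natural end conditions: M_0 = M_3 = 0.
Forward elimination and back-substitution give M_0 = 0, M_1 = 39/22, M_2 = -189/22, M_3 = 0.
On [4, 5], S(x) = 7 - 69/22·(x - 4) - 189/44·(x - 4)² + 63/44·(x - 4)³.
With (x - 4) = 1/3: S(13/3) = 365/66.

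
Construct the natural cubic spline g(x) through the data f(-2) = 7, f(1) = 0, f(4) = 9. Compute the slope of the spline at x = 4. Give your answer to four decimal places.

4.3333

Let M_i = g''(x_i). Step sizes h_i = 3, 3; slopes of the chords Δ_i = (y_(i+1) - y_i)/h_i = -7/3, 3.
  3·M_0 + 12·M_1 + 3·M_2 = 6(Δ_1 - Δ_0) = 32
Natural end conditions: M_0 = M_2 = 0.
Solving the tridiagonal system: M_0 = 0, M_1 = 8/3, M_2 = 0.
On [1, 4], g'(x) = b_1 + 2c_1·(x - 1) + 3d_1·(x - 1)² with b_1 = Δ_1 - h_1(2M_1 + M_2)/6 = 1/3, c_1 = M_1/2 = 4/3, d_1 = (M_2 - M_1)/(6h_1) = -4/27. So g'(4) = 13/3.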